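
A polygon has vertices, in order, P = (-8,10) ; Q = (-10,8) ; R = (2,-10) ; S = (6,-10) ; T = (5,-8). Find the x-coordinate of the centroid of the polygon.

Apply the shoelace formula. First the cross-terms c_i = x_i·y_{i+1} − x_{i+1}·y_i:
  36, 84, 40, 2, -14  ⇒  2A = 148, A = 74.
Then Σ (x_i + x_{i+1})·c_i = -936, so x̄ = -936 / (6·74) = -78/37.

-78/37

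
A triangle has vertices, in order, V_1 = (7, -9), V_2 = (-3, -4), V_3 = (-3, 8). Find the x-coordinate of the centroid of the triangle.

Apply Gauss's area formula. First the cross-terms c_i = x_i·y_{i+1} − x_{i+1}·y_i:
  -55, -36, -29  ⇒  2A = -120, A = -60.
Then Σ (x_i + x_{i+1})·c_i = -120, so x̄ = -120 / (6·(-60)) = 1/3.

1/3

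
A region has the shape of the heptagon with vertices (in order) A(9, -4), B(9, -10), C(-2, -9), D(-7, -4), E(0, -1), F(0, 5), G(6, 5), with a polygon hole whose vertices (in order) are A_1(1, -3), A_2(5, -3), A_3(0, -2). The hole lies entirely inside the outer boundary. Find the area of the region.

Outer boundary:
Apply the shoelace formula: 2A = Σ (x_i·y_{i+1} − x_{i+1}·y_i), indices taken mod 7.
Σ = (-54) + (-101) + (-55) + (7) + (0) + (-30) + (-69) = -302
Area = |Σ|/2 = 151.
Hole:
Apply the shoelace formula: 2A = Σ (x_i·y_{i+1} − x_{i+1}·y_i), indices taken mod 3.
Σ = (12) + (-10) + (2) = 4
Area = |Σ|/2 = 2.
Net area = 151 − 2 = 149.

149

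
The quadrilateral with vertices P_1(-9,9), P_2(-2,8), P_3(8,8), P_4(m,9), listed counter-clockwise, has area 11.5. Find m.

4

The doubled signed area Σ (x_i y_{i+1} − x_{i+1} y_i) is linear in m.
With m=0 it equals 19; the coefficient of m is 1 (from the two edges through P_4).
So 1·m + 19 = 2·11.5 = 23 ⇒ m = 4.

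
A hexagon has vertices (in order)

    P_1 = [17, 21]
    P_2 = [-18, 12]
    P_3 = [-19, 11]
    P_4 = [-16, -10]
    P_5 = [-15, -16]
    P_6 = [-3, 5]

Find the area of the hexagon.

Apply the shoelace (surveyor's) formula: 2A = Σ (x_i·y_{i+1} − x_{i+1}·y_i), indices taken mod 6.
Σ = (582) + (30) + (366) + (106) + (-123) + (-148) = 813
Area = |Σ|/2 = 406.5.

406.5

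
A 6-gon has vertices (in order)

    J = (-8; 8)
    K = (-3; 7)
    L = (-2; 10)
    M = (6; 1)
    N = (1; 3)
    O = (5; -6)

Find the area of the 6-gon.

Apply the surveyor's formula: 2A = Σ (x_i·y_{i+1} − x_{i+1}·y_i), indices taken mod 6.
Cross-terms: -32, -16, -62, 17, -21, -8  ⇒  Σ = -122
Area = |Σ|/2 = 61.

61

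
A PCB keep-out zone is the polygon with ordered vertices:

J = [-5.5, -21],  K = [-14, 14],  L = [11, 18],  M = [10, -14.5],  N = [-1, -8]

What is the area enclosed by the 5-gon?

Apply the shoelace formula: 2A = Σ (x_i·y_{i+1} − x_{i+1}·y_i), indices taken mod 5.
Σ = (-371) + (-406) + (-339.5) + (-94.5) + (-23) = -1234
Area = |Σ|/2 = 617.

617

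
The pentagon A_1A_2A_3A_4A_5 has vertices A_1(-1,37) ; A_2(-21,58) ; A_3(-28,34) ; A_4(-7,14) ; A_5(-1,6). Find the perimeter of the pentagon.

124

|A_1A_2| = √((-20)² + (21)²) = √841 = 29
|A_2A_3| = √((-7)² + (-24)²) = √625 = 25
|A_3A_4| = √((21)² + (-20)²) = √841 = 29
|A_4A_5| = √((6)² + (-8)²) = √100 = 10
|A_5A_1| = √((0)² + (31)²) = √961 = 31
Perimeter = 29 + 25 + 29 + 10 + 31 = 124.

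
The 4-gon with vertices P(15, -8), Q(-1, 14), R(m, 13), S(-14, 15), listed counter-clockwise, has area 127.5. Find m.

Write out the shoelace sum; only the two edges meeting at R involve m:
2·Area = [((-1)·13 − m·14) + (m·15 − (-14)·13)] + 89
       = 1·m + 258 = 255
⇒ m = -3.

-3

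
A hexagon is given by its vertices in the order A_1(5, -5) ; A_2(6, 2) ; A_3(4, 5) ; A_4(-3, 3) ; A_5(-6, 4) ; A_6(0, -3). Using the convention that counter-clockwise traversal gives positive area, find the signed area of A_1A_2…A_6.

64

Σ = (40) + (22) + (27) + (6) + (18) + (15) = 128
Signed area = Σ/2 = 64 (positive ⇒ counter-clockwise traversal).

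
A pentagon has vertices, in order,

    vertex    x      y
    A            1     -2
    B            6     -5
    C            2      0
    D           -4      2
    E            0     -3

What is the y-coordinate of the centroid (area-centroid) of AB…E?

Apply the surveyor's formula. First the cross-terms c_i = x_i·y_{i+1} − x_{i+1}·y_i:
  7, 10, 4, 12, 3  ⇒  2A = 36, A = 18.
Then Σ (y_i + y_{i+1})·c_i = -118, so ȳ = -118 / (6·18) = -59/54.

-59/54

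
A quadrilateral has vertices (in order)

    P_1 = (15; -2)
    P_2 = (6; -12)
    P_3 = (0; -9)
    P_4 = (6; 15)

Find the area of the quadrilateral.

Cross-terms: -168, -54, 54, -237  ⇒  Σ = -405
Area = |Σ|/2 = 202.5.

202.5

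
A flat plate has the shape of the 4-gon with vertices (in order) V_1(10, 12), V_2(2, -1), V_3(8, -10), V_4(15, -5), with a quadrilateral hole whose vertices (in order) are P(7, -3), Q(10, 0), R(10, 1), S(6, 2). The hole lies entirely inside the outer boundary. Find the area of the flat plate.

136

Outer boundary:
Apply Gauss's area formula: 2A = Σ (x_i·y_{i+1} − x_{i+1}·y_i), indices taken mod 4.
Cross-terms: -34, -12, 110, 230  ⇒  Σ = 294
Area = |Σ|/2 = 147.
Hole:
Apply the shoelace formula: 2A = Σ (x_i·y_{i+1} − x_{i+1}·y_i), indices taken mod 4.
Σ = (30) + (10) + (14) + (-32) = 22
Area = |Σ|/2 = 11.
Net area = 147 − 11 = 136.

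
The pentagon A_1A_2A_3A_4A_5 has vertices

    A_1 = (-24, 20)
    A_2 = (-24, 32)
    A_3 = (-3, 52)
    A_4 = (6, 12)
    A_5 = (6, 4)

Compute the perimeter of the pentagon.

124

|A_1A_2| = √((0)² + (12)²) = √144 = 12
|A_2A_3| = √((21)² + (20)²) = √841 = 29
|A_3A_4| = √((9)² + (-40)²) = √1681 = 41
|A_4A_5| = √((0)² + (-8)²) = √64 = 8
|A_5A_1| = √((-30)² + (16)²) = √1156 = 34
Perimeter = 12 + 29 + 41 + 8 + 34 = 124.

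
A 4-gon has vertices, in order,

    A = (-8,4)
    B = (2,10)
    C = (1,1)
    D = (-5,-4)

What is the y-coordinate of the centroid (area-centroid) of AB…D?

Apply the shoelace (surveyor's) formula. First the cross-terms c_i = x_i·y_{i+1} − x_{i+1}·y_i:
  -88, -8, 1, -52  ⇒  2A = -147, A = -73.5.
Then Σ (y_i + y_{i+1})·c_i = -1323, so ȳ = -1323 / (6·(-73.5)) = 3.

3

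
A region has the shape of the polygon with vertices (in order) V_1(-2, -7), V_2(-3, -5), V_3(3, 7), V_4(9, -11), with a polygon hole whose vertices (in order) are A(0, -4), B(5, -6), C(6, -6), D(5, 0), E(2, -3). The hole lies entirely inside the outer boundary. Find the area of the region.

82.5

Outer boundary:
V_1→V_2: (-2)(-5) − (-3)(-7) = -11
V_2→V_3: (-3)(7) − (3)(-5) = -6
V_3→V_4: (3)(-11) − (9)(7) = -96
V_4→V_1: (9)(-7) − (-2)(-11) = -85
Σ = -198
Area = |Σ|/2 = 99.
Hole:
Apply the surveyor's formula: 2A = Σ (x_i·y_{i+1} − x_{i+1}·y_i), indices taken mod 5.
Σ = (20) + (6) + (30) + (-15) + (-8) = 33
Area = |Σ|/2 = 16.5.
Net area = 99 − 16.5 = 82.5.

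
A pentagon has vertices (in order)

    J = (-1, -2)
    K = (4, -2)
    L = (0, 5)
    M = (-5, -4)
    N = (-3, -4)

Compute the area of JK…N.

32.5

Apply the shoelace (surveyor's) formula: 2A = Σ (x_i·y_{i+1} − x_{i+1}·y_i), indices taken mod 5.
J→K: (-1)(-2) − (4)(-2) = 10
K→L: (4)(5) − (0)(-2) = 20
L→M: (0)(-4) − (-5)(5) = 25
M→N: (-5)(-4) − (-3)(-4) = 8
N→J: (-3)(-2) − (-1)(-4) = 2
Σ = 65
Area = |Σ|/2 = 32.5.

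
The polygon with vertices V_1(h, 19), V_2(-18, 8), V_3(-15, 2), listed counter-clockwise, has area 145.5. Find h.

25

The doubled signed area Σ (x_i y_{i+1} − x_{i+1} y_i) is linear in h.
With h=0 it equals 141; the coefficient of h is 6 (from the two edges through V_1).
So 6·h + 141 = 2·145.5 = 291 ⇒ h = 25.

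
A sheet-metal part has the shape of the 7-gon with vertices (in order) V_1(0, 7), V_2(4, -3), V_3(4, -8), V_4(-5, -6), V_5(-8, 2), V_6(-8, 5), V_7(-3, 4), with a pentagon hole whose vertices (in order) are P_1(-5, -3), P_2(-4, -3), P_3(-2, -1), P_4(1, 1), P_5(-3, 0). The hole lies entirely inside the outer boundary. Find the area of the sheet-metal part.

110

Outer boundary:
Apply the surveyor's formula: 2A = Σ (x_i·y_{i+1} − x_{i+1}·y_i), indices taken mod 7.
Cross-terms: -28, -20, -64, -58, -24, -17, -21  ⇒  Σ = -232
Area = |Σ|/2 = 116.
Hole:
Σ = (3) + (-2) + (-1) + (3) + (9) = 12
Area = |Σ|/2 = 6.
Net area = 116 − 6 = 110.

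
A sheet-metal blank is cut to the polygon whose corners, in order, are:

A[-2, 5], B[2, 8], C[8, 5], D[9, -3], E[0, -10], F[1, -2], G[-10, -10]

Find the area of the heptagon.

Apply the surveyor's formula: 2A = Σ (x_i·y_{i+1} − x_{i+1}·y_i), indices taken mod 7.
A→B: (-2)(8) − (2)(5) = -26
B→C: (2)(5) − (8)(8) = -54
C→D: (8)(-3) − (9)(5) = -69
D→E: (9)(-10) − (0)(-3) = -90
E→F: (0)(-2) − (1)(-10) = 10
F→G: (1)(-10) − (-10)(-2) = -30
G→A: (-10)(5) − (-2)(-10) = -70
Σ = -329
Area = |Σ|/2 = 164.5.

164.5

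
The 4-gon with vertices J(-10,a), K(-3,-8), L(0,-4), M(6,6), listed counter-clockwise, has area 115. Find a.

6

Write out the shoelace sum; only the two edges meeting at J involve a:
2·Area = [(6·a − (-10)·6) + ((-10)·(-8) − (-3)·a)] + 36
       = 9·a + 176 = 230
⇒ a = 6.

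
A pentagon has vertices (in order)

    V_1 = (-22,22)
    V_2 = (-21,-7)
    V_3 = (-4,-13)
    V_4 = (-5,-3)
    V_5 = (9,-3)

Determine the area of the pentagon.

Apply Gauss's area formula: 2A = Σ (x_i·y_{i+1} − x_{i+1}·y_i), indices taken mod 5.
Σ = (616) + (245) + (-53) + (42) + (132) = 982
Area = |Σ|/2 = 491.

491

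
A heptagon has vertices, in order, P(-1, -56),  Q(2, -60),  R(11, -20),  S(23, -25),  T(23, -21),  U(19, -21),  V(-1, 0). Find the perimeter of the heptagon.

|PQ| = √((3)² + (-4)²) = √25 = 5
|QR| = √((9)² + (40)²) = √1681 = 41
|RS| = √((12)² + (-5)²) = √169 = 13
|ST| = √((0)² + (4)²) = √16 = 4
|TU| = √((-4)² + (0)²) = √16 = 4
|UV| = √((-20)² + (21)²) = √841 = 29
|VP| = √((0)² + (-56)²) = √3136 = 56
Perimeter = 5 + 41 + 13 + 4 + 4 + 29 + 56 = 152.

152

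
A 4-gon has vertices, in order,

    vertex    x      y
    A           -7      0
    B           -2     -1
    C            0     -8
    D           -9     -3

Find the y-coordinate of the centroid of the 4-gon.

Apply the shoelace (surveyor's) formula. First the cross-terms c_i = x_i·y_{i+1} − x_{i+1}·y_i:
  7, 16, -72, -21  ⇒  2A = -70, A = -35.
Then Σ (y_i + y_{i+1})·c_i = 704, so ȳ = 704 / (6·(-35)) = -352/105.

-352/105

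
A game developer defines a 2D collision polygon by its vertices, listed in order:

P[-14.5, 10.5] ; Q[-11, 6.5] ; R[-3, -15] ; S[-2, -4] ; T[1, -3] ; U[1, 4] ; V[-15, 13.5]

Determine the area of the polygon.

158.25

Cross-terms: 21.25, 184.5, -18, 10, 7, 73.5, 38.25  ⇒  Σ = 316.5
Area = |Σ|/2 = 158.25.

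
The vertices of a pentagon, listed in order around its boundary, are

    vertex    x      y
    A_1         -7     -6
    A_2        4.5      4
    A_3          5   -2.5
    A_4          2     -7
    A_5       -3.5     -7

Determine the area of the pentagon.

Σ = (-1) + (-31.25) + (-30) + (-38.5) + (-28) = -128.75
Area = |Σ|/2 = 64.375.

64.375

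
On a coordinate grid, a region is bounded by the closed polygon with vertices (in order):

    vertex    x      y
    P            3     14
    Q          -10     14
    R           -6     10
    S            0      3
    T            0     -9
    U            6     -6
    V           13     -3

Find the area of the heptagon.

Apply Gauss's area formula: 2A = Σ (x_i·y_{i+1} − x_{i+1}·y_i), indices taken mod 7.
P→Q: (3)(14) − (-10)(14) = 182
Q→R: (-10)(10) − (-6)(14) = -16
R→S: (-6)(3) − (0)(10) = -18
S→T: (0)(-9) − (0)(3) = 0
T→U: (0)(-6) − (6)(-9) = 54
U→V: (6)(-3) − (13)(-6) = 60
V→P: (13)(14) − (3)(-3) = 191
Σ = 453
Area = |Σ|/2 = 226.5.

226.5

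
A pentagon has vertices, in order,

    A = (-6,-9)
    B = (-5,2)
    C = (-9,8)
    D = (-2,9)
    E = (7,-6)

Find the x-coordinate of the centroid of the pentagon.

Apply the shoelace formula. First the cross-terms c_i = x_i·y_{i+1} − x_{i+1}·y_i:
  -57, -22, -65, -51, -99  ⇒  2A = -294, A = -147.
Then Σ (x_i + x_{i+1})·c_i = 1296, so x̄ = 1296 / (6·(-147)) = -72/49.

-72/49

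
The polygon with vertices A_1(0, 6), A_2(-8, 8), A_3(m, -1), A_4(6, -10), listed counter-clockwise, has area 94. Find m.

The doubled signed area Σ (x_i y_{i+1} − x_{i+1} y_i) is linear in m.
With m=0 it equals 98; the coefficient of m is -18 (from the two edges through A_3).
So -18·m + 98 = 2·94 = 188 ⇒ m = -5.

-5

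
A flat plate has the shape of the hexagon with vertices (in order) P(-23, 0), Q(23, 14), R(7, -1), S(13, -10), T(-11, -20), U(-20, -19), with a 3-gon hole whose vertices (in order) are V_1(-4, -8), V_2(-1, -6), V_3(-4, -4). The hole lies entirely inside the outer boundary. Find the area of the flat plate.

Outer boundary:
Apply the shoelace (surveyor's) formula: 2A = Σ (x_i·y_{i+1} − x_{i+1}·y_i), indices taken mod 6.
Σ = (-322) + (-121) + (-57) + (-370) + (-191) + (-437) = -1498
Area = |Σ|/2 = 749.
Hole:
Apply the shoelace (surveyor's) formula: 2A = Σ (x_i·y_{i+1} − x_{i+1}·y_i), indices taken mod 3.
Σ = (16) + (-20) + (16) = 12
Area = |Σ|/2 = 6.
Net area = 749 − 6 = 743.

743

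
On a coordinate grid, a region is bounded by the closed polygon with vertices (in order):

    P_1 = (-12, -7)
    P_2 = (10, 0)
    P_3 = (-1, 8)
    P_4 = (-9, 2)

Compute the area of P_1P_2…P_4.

153.5

Apply the shoelace (surveyor's) formula: 2A = Σ (x_i·y_{i+1} − x_{i+1}·y_i), indices taken mod 4.
Cross-terms: 70, 80, 70, 87  ⇒  Σ = 307
Area = |Σ|/2 = 153.5.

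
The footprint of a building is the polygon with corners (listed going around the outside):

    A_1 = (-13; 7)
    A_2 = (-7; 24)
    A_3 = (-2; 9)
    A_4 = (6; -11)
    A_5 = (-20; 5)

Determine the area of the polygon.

Σ = (-263) + (-15) + (-32) + (-190) + (-75) = -575
Area = |Σ|/2 = 287.5.

287.5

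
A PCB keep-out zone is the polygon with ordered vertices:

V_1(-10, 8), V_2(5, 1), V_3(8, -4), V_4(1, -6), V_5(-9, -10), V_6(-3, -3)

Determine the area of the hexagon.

Apply the shoelace (surveyor's) formula: 2A = Σ (x_i·y_{i+1} − x_{i+1}·y_i), indices taken mod 6.
Σ = (-50) + (-28) + (-44) + (-64) + (-3) + (-54) = -243
Area = |Σ|/2 = 121.5.

121.5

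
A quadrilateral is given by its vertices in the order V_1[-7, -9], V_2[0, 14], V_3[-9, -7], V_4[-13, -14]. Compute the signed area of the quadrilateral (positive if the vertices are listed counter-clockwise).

41

V_1→V_2: (-7)(14) − (0)(-9) = -98
V_2→V_3: (0)(-7) − (-9)(14) = 126
V_3→V_4: (-9)(-14) − (-13)(-7) = 35
V_4→V_1: (-13)(-9) − (-7)(-14) = 19
Σ = 82
Signed area = Σ/2 = 41 (positive ⇒ counter-clockwise traversal).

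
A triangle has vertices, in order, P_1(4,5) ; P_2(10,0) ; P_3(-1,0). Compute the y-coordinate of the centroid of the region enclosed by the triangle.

5/3

Apply the surveyor's formula. First the cross-terms c_i = x_i·y_{i+1} − x_{i+1}·y_i:
  -50, 0, -5  ⇒  2A = -55, A = -27.5.
Then Σ (y_i + y_{i+1})·c_i = -275, so ȳ = -275 / (6·(-27.5)) = 5/3.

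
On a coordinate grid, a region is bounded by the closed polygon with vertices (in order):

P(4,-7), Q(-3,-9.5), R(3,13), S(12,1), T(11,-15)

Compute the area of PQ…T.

Apply Gauss's area formula: 2A = Σ (x_i·y_{i+1} − x_{i+1}·y_i), indices taken mod 5.
P→Q: (4)(-9.5) − (-3)(-7) = -59
Q→R: (-3)(13) − (3)(-9.5) = -10.5
R→S: (3)(1) − (12)(13) = -153
S→T: (12)(-15) − (11)(1) = -191
T→P: (11)(-7) − (4)(-15) = -17
Σ = -430.5
Area = |Σ|/2 = 215.25.

215.25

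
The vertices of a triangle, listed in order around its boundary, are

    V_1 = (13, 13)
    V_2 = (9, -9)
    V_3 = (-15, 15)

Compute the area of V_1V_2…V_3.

Apply the shoelace formula: 2A = Σ (x_i·y_{i+1} − x_{i+1}·y_i), indices taken mod 3.
Σ = (-234) + (0) + (-390) = -624
Area = |Σ|/2 = 312.

312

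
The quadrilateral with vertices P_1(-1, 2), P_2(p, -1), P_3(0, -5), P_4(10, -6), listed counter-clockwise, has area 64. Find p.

-9

Write out the shoelace sum; only the two edges meeting at P_2 involve p:
2·Area = [((-1)·(-1) − p·2) + (p·(-5) − 0·(-1))] + 64
       = -7·p + 65 = 128
⇒ p = -9.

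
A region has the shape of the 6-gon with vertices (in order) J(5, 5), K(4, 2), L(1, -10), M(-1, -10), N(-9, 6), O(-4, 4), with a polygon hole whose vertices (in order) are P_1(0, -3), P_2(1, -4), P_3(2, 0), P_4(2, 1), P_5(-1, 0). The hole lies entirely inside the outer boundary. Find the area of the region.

101.5

Outer boundary:
Apply Gauss's area formula: 2A = Σ (x_i·y_{i+1} − x_{i+1}·y_i), indices taken mod 6.
Cross-terms: -10, -42, -20, -96, -12, -40  ⇒  Σ = -220
Area = |Σ|/2 = 110.
Hole:
P_1→P_2: (0)(-4) − (1)(-3) = 3
P_2→P_3: (1)(0) − (2)(-4) = 8
P_3→P_4: (2)(1) − (2)(0) = 2
P_4→P_5: (2)(0) − (-1)(1) = 1
P_5→P_1: (-1)(-3) − (0)(0) = 3
Σ = 17
Area = |Σ|/2 = 8.5.
Net area = 110 − 8.5 = 101.5.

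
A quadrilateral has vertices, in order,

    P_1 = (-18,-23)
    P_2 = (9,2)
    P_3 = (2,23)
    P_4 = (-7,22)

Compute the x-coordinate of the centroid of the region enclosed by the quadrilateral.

-297/71

Apply the shoelace (surveyor's) formula. First the cross-terms c_i = x_i·y_{i+1} − x_{i+1}·y_i:
  171, 203, 205, 557  ⇒  2A = 1136, A = 568.
Then Σ (x_i + x_{i+1})·c_i = -14256, so x̄ = -14256 / (6·568) = -297/71.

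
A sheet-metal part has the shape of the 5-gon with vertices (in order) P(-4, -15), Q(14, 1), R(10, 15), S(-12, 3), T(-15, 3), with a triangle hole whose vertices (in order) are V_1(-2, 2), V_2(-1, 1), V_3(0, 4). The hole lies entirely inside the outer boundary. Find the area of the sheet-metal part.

Outer boundary:
Σ = (206) + (200) + (210) + (9) + (237) = 862
Area = |Σ|/2 = 431.
Hole:
Apply the shoelace (surveyor's) formula: 2A = Σ (x_i·y_{i+1} − x_{i+1}·y_i), indices taken mod 3.
Σ = (0) + (-4) + (8) = 4
Area = |Σ|/2 = 2.
Net area = 431 − 2 = 429.

429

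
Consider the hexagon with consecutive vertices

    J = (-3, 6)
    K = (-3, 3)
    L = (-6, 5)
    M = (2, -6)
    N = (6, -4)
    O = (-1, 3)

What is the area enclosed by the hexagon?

Apply the surveyor's formula: 2A = Σ (x_i·y_{i+1} − x_{i+1}·y_i), indices taken mod 6.
J→K: (-3)(3) − (-3)(6) = 9
K→L: (-3)(5) − (-6)(3) = 3
L→M: (-6)(-6) − (2)(5) = 26
M→N: (2)(-4) − (6)(-6) = 28
N→O: (6)(3) − (-1)(-4) = 14
O→J: (-1)(6) − (-3)(3) = 3
Σ = 83
Area = |Σ|/2 = 41.5.

41.5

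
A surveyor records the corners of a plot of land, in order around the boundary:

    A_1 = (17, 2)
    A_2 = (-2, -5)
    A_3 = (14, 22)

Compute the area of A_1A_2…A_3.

200.5

Σ = (-81) + (26) + (-346) = -401
Area = |Σ|/2 = 200.5.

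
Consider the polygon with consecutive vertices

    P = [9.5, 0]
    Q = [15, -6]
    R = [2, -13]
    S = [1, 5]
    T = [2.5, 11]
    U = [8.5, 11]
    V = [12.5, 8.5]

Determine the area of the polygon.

Σ = (-57) + (-183) + (23) + (-1.5) + (-66) + (-65.25) + (-80.75) = -430.5
Area = |Σ|/2 = 215.25.

215.25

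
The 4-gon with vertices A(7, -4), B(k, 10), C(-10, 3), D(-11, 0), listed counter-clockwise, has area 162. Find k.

11

The doubled signed area Σ (x_i y_{i+1} − x_{i+1} y_i) is linear in k.
With k=0 it equals 247; the coefficient of k is 7 (from the two edges through B).
So 7·k + 247 = 2·162 = 324 ⇒ k = 11.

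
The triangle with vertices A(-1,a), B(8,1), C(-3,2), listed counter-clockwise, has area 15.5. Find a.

-1

The doubled signed area Σ (x_i y_{i+1} − x_{i+1} y_i) is linear in a.
With a=0 it equals 20; the coefficient of a is -11 (from the two edges through A).
So -11·a + 20 = 2·15.5 = 31 ⇒ a = -1.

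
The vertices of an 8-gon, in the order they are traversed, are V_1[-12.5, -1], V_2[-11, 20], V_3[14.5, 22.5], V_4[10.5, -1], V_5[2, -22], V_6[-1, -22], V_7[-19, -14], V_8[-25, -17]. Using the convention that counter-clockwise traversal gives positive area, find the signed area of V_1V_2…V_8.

Apply the surveyor's formula: 2A = Σ (x_i·y_{i+1} − x_{i+1}·y_i), indices taken mod 8.
Σ = (-261) + (-537.5) + (-250.75) + (-229) + (-66) + (-404) + (-27) + (-187.5) = -1962.75
Signed area = Σ/2 = -981.375 (negative ⇒ clockwise traversal).

-981.375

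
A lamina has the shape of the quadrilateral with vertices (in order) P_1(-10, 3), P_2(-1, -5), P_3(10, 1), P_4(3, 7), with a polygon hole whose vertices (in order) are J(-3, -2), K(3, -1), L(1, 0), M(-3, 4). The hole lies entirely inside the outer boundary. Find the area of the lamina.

Outer boundary:
Apply Gauss's area formula: 2A = Σ (x_i·y_{i+1} − x_{i+1}·y_i), indices taken mod 4.
Cross-terms: 53, 49, 67, 79  ⇒  Σ = 248
Area = |Σ|/2 = 124.
Hole:
Σ = (9) + (1) + (4) + (18) = 32
Area = |Σ|/2 = 16.
Net area = 124 − 16 = 108.

108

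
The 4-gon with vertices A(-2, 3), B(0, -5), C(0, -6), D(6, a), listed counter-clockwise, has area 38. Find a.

Write out the shoelace sum; only the two edges meeting at D involve a:
2·Area = [(0·a − 6·(-6)) + (6·3 − (-2)·a)] + 10
       = 2·a + 64 = 76
⇒ a = 6.

6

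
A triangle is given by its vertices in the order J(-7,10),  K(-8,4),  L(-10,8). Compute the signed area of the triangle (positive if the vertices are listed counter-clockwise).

-8

Σ = (52) + (-24) + (-44) = -16
Signed area = Σ/2 = -8 (negative ⇒ clockwise traversal).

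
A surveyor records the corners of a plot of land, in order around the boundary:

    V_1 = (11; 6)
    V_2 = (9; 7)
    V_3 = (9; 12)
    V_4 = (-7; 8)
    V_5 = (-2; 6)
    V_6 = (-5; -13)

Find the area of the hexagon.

183.5

Apply the surveyor's formula: 2A = Σ (x_i·y_{i+1} − x_{i+1}·y_i), indices taken mod 6.
Cross-terms: 23, 45, 156, -26, 56, 113  ⇒  Σ = 367
Area = |Σ|/2 = 183.5.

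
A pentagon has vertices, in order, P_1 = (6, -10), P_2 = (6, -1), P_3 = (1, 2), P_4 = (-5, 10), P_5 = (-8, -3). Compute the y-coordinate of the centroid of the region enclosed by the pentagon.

-95/84

Apply the shoelace formula. First the cross-terms c_i = x_i·y_{i+1} − x_{i+1}·y_i:
  54, 13, 20, 95, 98  ⇒  2A = 280, A = 140.
Then Σ (y_i + y_{i+1})·c_i = -950, so ȳ = -950 / (6·140) = -95/84.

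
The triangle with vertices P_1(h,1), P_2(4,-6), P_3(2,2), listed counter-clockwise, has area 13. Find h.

The doubled signed area Σ (x_i y_{i+1} − x_{i+1} y_i) is linear in h.
With h=0 it equals 18; the coefficient of h is -8 (from the two edges through P_1).
So -8·h + 18 = 2·13 = 26 ⇒ h = -1.

-1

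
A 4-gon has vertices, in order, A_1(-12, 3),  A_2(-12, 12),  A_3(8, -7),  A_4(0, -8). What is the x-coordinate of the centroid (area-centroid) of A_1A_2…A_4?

-82/21

Apply the shoelace formula. First the cross-terms c_i = x_i·y_{i+1} − x_{i+1}·y_i:
  -108, -12, -64, -96  ⇒  2A = -280, A = -140.
Then Σ (x_i + x_{i+1})·c_i = 3280, so x̄ = 3280 / (6·(-140)) = -82/21.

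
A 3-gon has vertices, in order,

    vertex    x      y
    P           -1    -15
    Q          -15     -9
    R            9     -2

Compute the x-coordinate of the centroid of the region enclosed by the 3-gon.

-7/3

Apply the shoelace (surveyor's) formula. First the cross-terms c_i = x_i·y_{i+1} − x_{i+1}·y_i:
  -216, 111, -137  ⇒  2A = -242, A = -121.
Then Σ (x_i + x_{i+1})·c_i = 1694, so x̄ = 1694 / (6·(-121)) = -7/3.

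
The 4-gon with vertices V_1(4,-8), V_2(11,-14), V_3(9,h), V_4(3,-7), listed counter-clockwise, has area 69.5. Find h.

5

The doubled signed area Σ (x_i y_{i+1} − x_{i+1} y_i) is linear in h.
With h=0 it equals 99; the coefficient of h is 8 (from the two edges through V_3).
So 8·h + 99 = 2·69.5 = 139 ⇒ h = 5.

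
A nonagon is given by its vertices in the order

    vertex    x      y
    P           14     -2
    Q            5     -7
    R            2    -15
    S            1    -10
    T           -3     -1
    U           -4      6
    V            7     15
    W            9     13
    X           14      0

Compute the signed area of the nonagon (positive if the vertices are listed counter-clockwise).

-281.5

Apply Gauss's area formula: 2A = Σ (x_i·y_{i+1} − x_{i+1}·y_i), indices taken mod 9.
Cross-terms: -88, -61, -5, -31, -22, -102, -44, -182, -28  ⇒  Σ = -563
Signed area = Σ/2 = -281.5 (negative ⇒ clockwise traversal).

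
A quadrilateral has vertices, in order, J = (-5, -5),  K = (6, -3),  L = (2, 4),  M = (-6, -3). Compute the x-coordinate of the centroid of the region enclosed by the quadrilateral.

4/27

Apply Gauss's area formula. First the cross-terms c_i = x_i·y_{i+1} − x_{i+1}·y_i:
  45, 30, 18, 15  ⇒  2A = 108, A = 54.
Then Σ (x_i + x_{i+1})·c_i = 48, so x̄ = 48 / (6·54) = 4/27.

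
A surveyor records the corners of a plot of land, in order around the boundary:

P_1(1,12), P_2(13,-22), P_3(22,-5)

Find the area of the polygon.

255

Apply the shoelace formula: 2A = Σ (x_i·y_{i+1} − x_{i+1}·y_i), indices taken mod 3.
Σ = (-178) + (419) + (269) = 510
Area = |Σ|/2 = 255.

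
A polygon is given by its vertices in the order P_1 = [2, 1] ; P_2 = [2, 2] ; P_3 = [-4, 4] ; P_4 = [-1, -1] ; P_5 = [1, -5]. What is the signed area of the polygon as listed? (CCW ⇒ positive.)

21.5

Apply the shoelace formula: 2A = Σ (x_i·y_{i+1} − x_{i+1}·y_i), indices taken mod 5.
P_1→P_2: (2)(2) − (2)(1) = 2
P_2→P_3: (2)(4) − (-4)(2) = 16
P_3→P_4: (-4)(-1) − (-1)(4) = 8
P_4→P_5: (-1)(-5) − (1)(-1) = 6
P_5→P_1: (1)(1) − (2)(-5) = 11
Σ = 43
Signed area = Σ/2 = 21.5 (positive ⇒ counter-clockwise traversal).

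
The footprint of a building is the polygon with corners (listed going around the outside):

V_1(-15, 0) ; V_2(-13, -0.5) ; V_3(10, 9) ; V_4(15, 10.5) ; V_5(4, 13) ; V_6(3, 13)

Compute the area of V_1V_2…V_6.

113.25

Cross-terms: 7.5, -112, -30, 153, 13, 195  ⇒  Σ = 226.5
Area = |Σ|/2 = 113.25.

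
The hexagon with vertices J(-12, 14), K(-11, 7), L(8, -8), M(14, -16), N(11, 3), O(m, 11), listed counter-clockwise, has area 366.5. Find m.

16

Write out the shoelace sum; only the two edges meeting at O involve m:
2·Area = [(11·11 − m·3) + (m·14 − (-12)·11)] + 304
       = 11·m + 557 = 733
⇒ m = 16.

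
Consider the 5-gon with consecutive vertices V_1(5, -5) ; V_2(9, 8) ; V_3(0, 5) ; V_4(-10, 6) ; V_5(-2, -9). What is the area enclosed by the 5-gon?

168.5

Apply the surveyor's formula: 2A = Σ (x_i·y_{i+1} − x_{i+1}·y_i), indices taken mod 5.
Cross-terms: 85, 45, 50, 102, 55  ⇒  Σ = 337
Area = |Σ|/2 = 168.5.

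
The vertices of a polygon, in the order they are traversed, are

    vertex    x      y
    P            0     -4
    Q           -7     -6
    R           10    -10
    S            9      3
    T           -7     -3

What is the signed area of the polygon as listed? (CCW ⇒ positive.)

122

Cross-terms: -28, 130, 120, -6, 28  ⇒  Σ = 244
Signed area = Σ/2 = 122 (positive ⇒ counter-clockwise traversal).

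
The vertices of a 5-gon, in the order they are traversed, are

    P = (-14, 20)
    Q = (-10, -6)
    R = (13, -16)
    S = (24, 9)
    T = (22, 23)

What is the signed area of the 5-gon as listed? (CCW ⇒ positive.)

1069.5

Apply the shoelace formula: 2A = Σ (x_i·y_{i+1} − x_{i+1}·y_i), indices taken mod 5.
P→Q: (-14)(-6) − (-10)(20) = 284
Q→R: (-10)(-16) − (13)(-6) = 238
R→S: (13)(9) − (24)(-16) = 501
S→T: (24)(23) − (22)(9) = 354
T→P: (22)(20) − (-14)(23) = 762
Σ = 2139
Signed area = Σ/2 = 1069.5 (positive ⇒ counter-clockwise traversal).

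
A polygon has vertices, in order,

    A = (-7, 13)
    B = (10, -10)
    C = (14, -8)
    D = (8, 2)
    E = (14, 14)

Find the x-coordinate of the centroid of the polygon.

Apply the surveyor's formula. First the cross-terms c_i = x_i·y_{i+1} − x_{i+1}·y_i:
  -60, 60, 92, 84, 280  ⇒  2A = 456, A = 228.
Then Σ (x_i + x_{i+1})·c_i = 7092, so x̄ = 7092 / (6·228) = 197/38.

197/38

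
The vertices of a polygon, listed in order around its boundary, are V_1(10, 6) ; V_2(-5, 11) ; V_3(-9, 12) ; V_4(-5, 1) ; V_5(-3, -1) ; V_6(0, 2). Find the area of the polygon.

Apply the surveyor's formula: 2A = Σ (x_i·y_{i+1} − x_{i+1}·y_i), indices taken mod 6.
Σ = (140) + (39) + (51) + (8) + (-6) + (-20) = 212
Area = |Σ|/2 = 106.

106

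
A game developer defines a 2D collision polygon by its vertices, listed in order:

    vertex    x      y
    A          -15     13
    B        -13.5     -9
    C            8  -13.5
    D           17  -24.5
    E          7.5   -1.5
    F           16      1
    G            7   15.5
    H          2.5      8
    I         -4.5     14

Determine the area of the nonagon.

634.375

Apply Gauss's area formula: 2A = Σ (x_i·y_{i+1} − x_{i+1}·y_i), indices taken mod 9.
Cross-terms: 310.5, 254.25, 33.5, 158.25, 31.5, 241, 17.25, 71, 151.5  ⇒  Σ = 1268.75
Area = |Σ|/2 = 634.375.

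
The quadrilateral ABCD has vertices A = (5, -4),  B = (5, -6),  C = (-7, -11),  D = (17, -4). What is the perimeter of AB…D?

52

|AB| = √((0)² + (-2)²) = √4 = 2
|BC| = √((-12)² + (-5)²) = √169 = 13
|CD| = √((24)² + (7)²) = √625 = 25
|DA| = √((-12)² + (0)²) = √144 = 12
Perimeter = 2 + 13 + 25 + 12 = 52.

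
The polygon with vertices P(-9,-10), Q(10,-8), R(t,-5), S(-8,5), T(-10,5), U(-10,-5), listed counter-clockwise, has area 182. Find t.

The doubled signed area Σ (x_i y_{i+1} − x_{i+1} y_i) is linear in t.
With t=0 it equals 247; the coefficient of t is 13 (from the two edges through R).
So 13·t + 247 = 2·182 = 364 ⇒ t = 9.

9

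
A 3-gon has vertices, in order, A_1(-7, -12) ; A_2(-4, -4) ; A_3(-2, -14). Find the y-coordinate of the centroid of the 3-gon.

Apply the surveyor's formula. First the cross-terms c_i = x_i·y_{i+1} − x_{i+1}·y_i:
  -20, 48, -74  ⇒  2A = -46, A = -23.
Then Σ (y_i + y_{i+1})·c_i = 1380, so ȳ = 1380 / (6·(-23)) = -10.

-10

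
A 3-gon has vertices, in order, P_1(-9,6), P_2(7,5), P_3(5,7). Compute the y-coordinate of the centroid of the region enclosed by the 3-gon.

Apply the surveyor's formula. First the cross-terms c_i = x_i·y_{i+1} − x_{i+1}·y_i:
  -87, 24, 93  ⇒  2A = 30, A = 15.
Then Σ (y_i + y_{i+1})·c_i = 540, so ȳ = 540 / (6·15) = 6.

6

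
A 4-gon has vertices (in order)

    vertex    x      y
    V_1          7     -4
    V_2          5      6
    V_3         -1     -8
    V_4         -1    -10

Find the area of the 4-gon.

52

Apply the shoelace (surveyor's) formula: 2A = Σ (x_i·y_{i+1} − x_{i+1}·y_i), indices taken mod 4.
Σ = (62) + (-34) + (2) + (74) = 104
Area = |Σ|/2 = 52.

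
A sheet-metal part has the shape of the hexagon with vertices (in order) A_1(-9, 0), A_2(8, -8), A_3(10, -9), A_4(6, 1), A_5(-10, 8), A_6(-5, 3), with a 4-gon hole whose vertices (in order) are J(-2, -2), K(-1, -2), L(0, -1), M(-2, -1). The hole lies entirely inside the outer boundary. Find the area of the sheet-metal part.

Outer boundary:
Cross-terms: 72, 8, 64, 58, 10, 27  ⇒  Σ = 239
Area = |Σ|/2 = 119.5.
Hole:
Σ = (2) + (1) + (-2) + (2) = 3
Area = |Σ|/2 = 1.5.
Net area = 119.5 − 1.5 = 118.

118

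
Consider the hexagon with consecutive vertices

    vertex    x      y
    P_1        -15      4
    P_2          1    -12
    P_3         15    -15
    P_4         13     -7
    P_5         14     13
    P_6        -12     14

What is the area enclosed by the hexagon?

Cross-terms: 176, 165, 90, 267, 352, 162  ⇒  Σ = 1212
Area = |Σ|/2 = 606.

606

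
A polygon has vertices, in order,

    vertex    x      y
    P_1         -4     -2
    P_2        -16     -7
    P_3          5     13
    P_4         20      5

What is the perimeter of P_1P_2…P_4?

84

|P_1P_2| = √((-12)² + (-5)²) = √169 = 13
|P_2P_3| = √((21)² + (20)²) = √841 = 29
|P_3P_4| = √((15)² + (-8)²) = √289 = 17
|P_4P_1| = √((-24)² + (-7)²) = √625 = 25
Perimeter = 13 + 29 + 17 + 25 = 84.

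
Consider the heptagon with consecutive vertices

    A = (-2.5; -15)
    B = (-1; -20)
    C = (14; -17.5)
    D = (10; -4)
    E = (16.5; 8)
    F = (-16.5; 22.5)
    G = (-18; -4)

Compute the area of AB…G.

A→B: (-2.5)(-20) − (-1)(-15) = 35
B→C: (-1)(-17.5) − (14)(-20) = 297.5
C→D: (14)(-4) − (10)(-17.5) = 119
D→E: (10)(8) − (16.5)(-4) = 146
E→F: (16.5)(22.5) − (-16.5)(8) = 503.25
F→G: (-16.5)(-4) − (-18)(22.5) = 471
G→A: (-18)(-15) − (-2.5)(-4) = 260
Σ = 1831.75
Area = |Σ|/2 = 915.875.

915.875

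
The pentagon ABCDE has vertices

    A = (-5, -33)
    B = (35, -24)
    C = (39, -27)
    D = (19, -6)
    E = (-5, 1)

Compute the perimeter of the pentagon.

|AB| = √((40)² + (9)²) = √1681 = 41
|BC| = √((4)² + (-3)²) = √25 = 5
|CD| = √((-20)² + (21)²) = √841 = 29
|DE| = √((-24)² + (7)²) = √625 = 25
|EA| = √((0)² + (-34)²) = √1156 = 34
Perimeter = 41 + 5 + 29 + 25 + 34 = 134.

134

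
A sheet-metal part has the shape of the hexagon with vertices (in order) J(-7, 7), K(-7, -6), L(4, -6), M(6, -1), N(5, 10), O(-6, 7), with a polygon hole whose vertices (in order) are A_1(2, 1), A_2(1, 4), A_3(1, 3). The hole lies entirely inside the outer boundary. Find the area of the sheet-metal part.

177.5

Outer boundary:
J→K: (-7)(-6) − (-7)(7) = 91
K→L: (-7)(-6) − (4)(-6) = 66
L→M: (4)(-1) − (6)(-6) = 32
M→N: (6)(10) − (5)(-1) = 65
N→O: (5)(7) − (-6)(10) = 95
O→J: (-6)(7) − (-7)(7) = 7
Σ = 356
Area = |Σ|/2 = 178.
Hole:
Cross-terms: 7, -1, -5  ⇒  Σ = 1
Area = |Σ|/2 = 0.5.
Net area = 178 − 0.5 = 177.5.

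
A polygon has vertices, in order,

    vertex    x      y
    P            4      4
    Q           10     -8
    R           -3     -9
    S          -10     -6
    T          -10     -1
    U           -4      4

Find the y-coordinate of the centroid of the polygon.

-817/288

Apply the shoelace formula. First the cross-terms c_i = x_i·y_{i+1} − x_{i+1}·y_i:
  -72, -114, -72, -50, -44, -32  ⇒  2A = -384, A = -192.
Then Σ (y_i + y_{i+1})·c_i = 3268, so ȳ = 3268 / (6·(-192)) = -817/288.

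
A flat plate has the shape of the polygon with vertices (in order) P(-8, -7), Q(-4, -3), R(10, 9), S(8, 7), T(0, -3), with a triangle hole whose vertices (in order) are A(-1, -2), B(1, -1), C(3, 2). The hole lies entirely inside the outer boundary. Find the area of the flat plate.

Outer boundary:
Apply Gauss's area formula: 2A = Σ (x_i·y_{i+1} − x_{i+1}·y_i), indices taken mod 5.
P→Q: (-8)(-3) − (-4)(-7) = -4
Q→R: (-4)(9) − (10)(-3) = -6
R→S: (10)(7) − (8)(9) = -2
S→T: (8)(-3) − (0)(7) = -24
T→P: (0)(-7) − (-8)(-3) = -24
Σ = -60
Area = |Σ|/2 = 30.
Hole:
Apply the shoelace formula: 2A = Σ (x_i·y_{i+1} − x_{i+1}·y_i), indices taken mod 3.
Cross-terms: 3, 5, -4  ⇒  Σ = 4
Area = |Σ|/2 = 2.
Net area = 30 − 2 = 28.

28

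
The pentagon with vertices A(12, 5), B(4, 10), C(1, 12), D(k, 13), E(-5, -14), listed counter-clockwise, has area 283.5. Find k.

Write out the shoelace sum; only the two edges meeting at D involve k:
2·Area = [(1·13 − k·12) + (k·(-14) − (-5)·13)] + 281
       = -26·k + 359 = 567
⇒ k = -8.

-8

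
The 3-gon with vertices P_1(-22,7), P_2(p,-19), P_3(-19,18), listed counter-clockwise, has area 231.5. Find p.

Write out the shoelace sum; only the two edges meeting at P_2 involve p:
2·Area = [((-22)·(-19) − p·7) + (p·18 − (-19)·(-19))] + 263
       = 11·p + 320 = 463
⇒ p = 13.

13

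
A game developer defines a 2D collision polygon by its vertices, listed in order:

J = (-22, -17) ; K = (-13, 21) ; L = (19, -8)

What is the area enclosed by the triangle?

Cross-terms: -683, -295, -499  ⇒  Σ = -1477
Area = |Σ|/2 = 738.5.

738.5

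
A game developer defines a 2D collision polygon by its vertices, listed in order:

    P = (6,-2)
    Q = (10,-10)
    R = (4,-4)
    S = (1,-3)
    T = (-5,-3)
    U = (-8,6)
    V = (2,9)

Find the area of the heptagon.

Σ = (-40) + (0) + (-8) + (-18) + (-54) + (-84) + (-58) = -262
Area = |Σ|/2 = 131.

131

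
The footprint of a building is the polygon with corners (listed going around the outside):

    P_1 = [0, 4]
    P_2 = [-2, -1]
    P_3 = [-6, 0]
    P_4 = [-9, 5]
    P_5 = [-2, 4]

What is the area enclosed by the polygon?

Σ = (8) + (-6) + (-30) + (-26) + (-8) = -62
Area = |Σ|/2 = 31.

31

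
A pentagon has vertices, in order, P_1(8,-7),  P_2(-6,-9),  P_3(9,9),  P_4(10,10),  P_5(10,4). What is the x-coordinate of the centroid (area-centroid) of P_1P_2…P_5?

1061/249

Apply the surveyor's formula. First the cross-terms c_i = x_i·y_{i+1} − x_{i+1}·y_i:
  -114, 27, 0, -60, -102  ⇒  2A = -249, A = -124.5.
Then Σ (x_i + x_{i+1})·c_i = -3183, so x̄ = -3183 / (6·(-124.5)) = 1061/249.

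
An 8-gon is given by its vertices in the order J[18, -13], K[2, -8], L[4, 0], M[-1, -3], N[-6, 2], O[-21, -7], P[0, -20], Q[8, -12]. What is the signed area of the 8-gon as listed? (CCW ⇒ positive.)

329

Apply the shoelace (surveyor's) formula: 2A = Σ (x_i·y_{i+1} − x_{i+1}·y_i), indices taken mod 8.
J→K: (18)(-8) − (2)(-13) = -118
K→L: (2)(0) − (4)(-8) = 32
L→M: (4)(-3) − (-1)(0) = -12
M→N: (-1)(2) − (-6)(-3) = -20
N→O: (-6)(-7) − (-21)(2) = 84
O→P: (-21)(-20) − (0)(-7) = 420
P→Q: (0)(-12) − (8)(-20) = 160
Q→J: (8)(-13) − (18)(-12) = 112
Σ = 658
Signed area = Σ/2 = 329 (positive ⇒ counter-clockwise traversal).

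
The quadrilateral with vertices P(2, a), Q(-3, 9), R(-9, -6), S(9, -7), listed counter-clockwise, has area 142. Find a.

3

Write out the shoelace sum; only the two edges meeting at P involve a:
2·Area = [(9·a − 2·(-7)) + (2·9 − (-3)·a)] + 216
       = 12·a + 248 = 284
⇒ a = 3.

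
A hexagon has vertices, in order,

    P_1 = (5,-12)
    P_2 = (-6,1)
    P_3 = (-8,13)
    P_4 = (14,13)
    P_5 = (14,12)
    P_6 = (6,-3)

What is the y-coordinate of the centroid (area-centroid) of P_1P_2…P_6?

1025/228

Apply the shoelace formula. First the cross-terms c_i = x_i·y_{i+1} − x_{i+1}·y_i:
  -67, -70, -286, -14, -114, -57  ⇒  2A = -608, A = -304.
Then Σ (y_i + y_{i+1})·c_i = -8200, so ȳ = -8200 / (6·(-304)) = 1025/228.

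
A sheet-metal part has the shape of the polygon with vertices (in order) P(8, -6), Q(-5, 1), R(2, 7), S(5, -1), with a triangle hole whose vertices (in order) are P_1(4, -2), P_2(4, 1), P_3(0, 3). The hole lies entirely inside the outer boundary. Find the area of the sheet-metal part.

53

Outer boundary:
Apply Gauss's area formula: 2A = Σ (x_i·y_{i+1} − x_{i+1}·y_i), indices taken mod 4.
Σ = (-22) + (-37) + (-37) + (-22) = -118
Area = |Σ|/2 = 59.
Hole:
Apply the shoelace formula: 2A = Σ (x_i·y_{i+1} − x_{i+1}·y_i), indices taken mod 3.
Cross-terms: 12, 12, -12  ⇒  Σ = 12
Area = |Σ|/2 = 6.
Net area = 59 − 6 = 53.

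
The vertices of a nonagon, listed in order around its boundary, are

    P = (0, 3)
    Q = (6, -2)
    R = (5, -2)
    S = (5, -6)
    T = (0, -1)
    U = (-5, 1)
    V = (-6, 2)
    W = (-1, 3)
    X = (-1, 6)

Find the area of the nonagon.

P→Q: (0)(-2) − (6)(3) = -18
Q→R: (6)(-2) − (5)(-2) = -2
R→S: (5)(-6) − (5)(-2) = -20
S→T: (5)(-1) − (0)(-6) = -5
T→U: (0)(1) − (-5)(-1) = -5
U→V: (-5)(2) − (-6)(1) = -4
V→W: (-6)(3) − (-1)(2) = -16
W→X: (-1)(6) − (-1)(3) = -3
X→P: (-1)(3) − (0)(6) = -3
Σ = -76
Area = |Σ|/2 = 38.

38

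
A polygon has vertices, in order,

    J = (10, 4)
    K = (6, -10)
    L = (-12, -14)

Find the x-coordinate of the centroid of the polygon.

Apply the shoelace (surveyor's) formula. First the cross-terms c_i = x_i·y_{i+1} − x_{i+1}·y_i:
  -124, -204, 92  ⇒  2A = -236, A = -118.
Then Σ (x_i + x_{i+1})·c_i = -944, so x̄ = -944 / (6·(-118)) = 4/3.

4/3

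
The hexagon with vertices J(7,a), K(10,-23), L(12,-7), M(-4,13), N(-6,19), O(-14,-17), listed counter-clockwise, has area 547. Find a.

Write out the shoelace sum; only the two edges meeting at J involve a:
2·Area = [((-14)·a − 7·(-17)) + (7·(-23) − 10·a)] + 704
       = -24·a + 662 = 1094
⇒ a = -18.

-18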